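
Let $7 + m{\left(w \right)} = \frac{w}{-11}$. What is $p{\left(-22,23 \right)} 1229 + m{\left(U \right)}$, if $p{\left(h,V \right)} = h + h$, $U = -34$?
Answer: $- \frac{594879}{11} \approx -54080.0$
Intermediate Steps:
$m{\left(w \right)} = -7 - \frac{w}{11}$ ($m{\left(w \right)} = -7 + \frac{w}{-11} = -7 + w \left(- \frac{1}{11}\right) = -7 - \frac{w}{11}$)
$p{\left(h,V \right)} = 2 h$
$p{\left(-22,23 \right)} 1229 + m{\left(U \right)} = 2 \left(-22\right) 1229 - \frac{43}{11} = \left(-44\right) 1229 + \left(-7 + \frac{34}{11}\right) = -54076 - \frac{43}{11} = - \frac{594879}{11}$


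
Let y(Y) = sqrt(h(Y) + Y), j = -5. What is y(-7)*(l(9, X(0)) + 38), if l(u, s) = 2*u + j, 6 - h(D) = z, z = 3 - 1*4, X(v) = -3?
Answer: 0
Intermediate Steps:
z = -1 (z = 3 - 4 = -1)
h(D) = 7 (h(D) = 6 - 1*(-1) = 6 + 1 = 7)
l(u, s) = -5 + 2*u (l(u, s) = 2*u - 5 = -5 + 2*u)
y(Y) = sqrt(7 + Y)
y(-7)*(l(9, X(0)) + 38) = sqrt(7 - 7)*((-5 + 2*9) + 38) = sqrt(0)*((-5 + 18) + 38) = 0*(13 + 38) = 0*51 = 0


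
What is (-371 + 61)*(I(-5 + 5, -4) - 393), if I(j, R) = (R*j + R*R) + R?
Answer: 118110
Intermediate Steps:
I(j, R) = R + R**2 + R*j (I(j, R) = (R*j + R**2) + R = (R**2 + R*j) + R = R + R**2 + R*j)
(-371 + 61)*(I(-5 + 5, -4) - 393) = (-371 + 61)*(-4*(1 - 4 + (-5 + 5)) - 393) = -310*(-4*(1 - 4 + 0) - 393) = -310*(-4*(-3) - 393) = -310*(12 - 393) = -310*(-381) = 118110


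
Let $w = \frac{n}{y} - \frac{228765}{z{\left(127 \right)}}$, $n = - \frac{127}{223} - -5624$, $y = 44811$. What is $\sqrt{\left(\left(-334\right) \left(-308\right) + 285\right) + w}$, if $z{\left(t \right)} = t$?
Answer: $\frac{\sqrt{18138135772700087871623}}{423030777} \approx 318.36$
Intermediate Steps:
$n = \frac{1254025}{223}$ ($n = \left(-127\right) \frac{1}{223} + 5624 = - \frac{127}{223} + 5624 = \frac{1254025}{223} \approx 5623.4$)
$w = - \frac{2285855755370}{1269092331}$ ($w = \frac{1254025}{223 \cdot 44811} - \frac{228765}{127} = \frac{1254025}{223} \cdot \frac{1}{44811} - \frac{228765}{127} = \frac{1254025}{9992853} - \frac{228765}{127} = - \frac{2285855755370}{1269092331} \approx -1801.2$)
$\sqrt{\left(\left(-334\right) \left(-308\right) + 285\right) + w} = \sqrt{\left(\left(-334\right) \left(-308\right) + 285\right) - \frac{2285855755370}{1269092331}} = \sqrt{\left(102872 + 285\right) - \frac{2285855755370}{1269092331}} = \sqrt{103157 - \frac{2285855755370}{1269092331}} = \sqrt{\frac{128629901833597}{1269092331}} = \frac{\sqrt{18138135772700087871623}}{423030777}$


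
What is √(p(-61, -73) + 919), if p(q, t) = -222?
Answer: √697 ≈ 26.401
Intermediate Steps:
√(p(-61, -73) + 919) = √(-222 + 919) = √697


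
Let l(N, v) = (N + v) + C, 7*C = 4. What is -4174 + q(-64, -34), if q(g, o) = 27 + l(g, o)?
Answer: -29711/7 ≈ -4244.4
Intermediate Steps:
C = 4/7 (C = (⅐)*4 = 4/7 ≈ 0.57143)
l(N, v) = 4/7 + N + v (l(N, v) = (N + v) + 4/7 = 4/7 + N + v)
q(g, o) = 193/7 + g + o (q(g, o) = 27 + (4/7 + g + o) = 193/7 + g + o)
-4174 + q(-64, -34) = -4174 + (193/7 - 64 - 34) = -4174 - 493/7 = -29711/7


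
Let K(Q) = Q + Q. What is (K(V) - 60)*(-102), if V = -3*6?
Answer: 9792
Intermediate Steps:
V = -18
K(Q) = 2*Q
(K(V) - 60)*(-102) = (2*(-18) - 60)*(-102) = (-36 - 60)*(-102) = -96*(-102) = 9792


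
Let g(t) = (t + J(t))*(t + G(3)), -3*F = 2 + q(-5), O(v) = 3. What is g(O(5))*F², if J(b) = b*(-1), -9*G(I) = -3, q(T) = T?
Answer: 0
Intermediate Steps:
G(I) = ⅓ (G(I) = -⅑*(-3) = ⅓)
F = 1 (F = -(2 - 5)/3 = -⅓*(-3) = 1)
J(b) = -b
g(t) = 0 (g(t) = (t - t)*(t + ⅓) = 0*(⅓ + t) = 0)
g(O(5))*F² = 0*1² = 0*1 = 0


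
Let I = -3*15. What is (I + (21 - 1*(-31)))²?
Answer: 49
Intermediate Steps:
I = -45
(I + (21 - 1*(-31)))² = (-45 + (21 - 1*(-31)))² = (-45 + (21 + 31))² = (-45 + 52)² = 7² = 49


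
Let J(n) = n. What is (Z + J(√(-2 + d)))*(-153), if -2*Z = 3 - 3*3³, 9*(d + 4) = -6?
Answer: -5967 - 102*I*√15 ≈ -5967.0 - 395.04*I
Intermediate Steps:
d = -14/3 (d = -4 + (⅑)*(-6) = -4 - ⅔ = -14/3 ≈ -4.6667)
Z = 39 (Z = -(3 - 3*3³)/2 = -(3 - 3*27)/2 = -(3 - 81)/2 = -½*(-78) = 39)
(Z + J(√(-2 + d)))*(-153) = (39 + √(-2 - 14/3))*(-153) = (39 + √(-20/3))*(-153) = (39 + 2*I*√15/3)*(-153) = -5967 - 102*I*√15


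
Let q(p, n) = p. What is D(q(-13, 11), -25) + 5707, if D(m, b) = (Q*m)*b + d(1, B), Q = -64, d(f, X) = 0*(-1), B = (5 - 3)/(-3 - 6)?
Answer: -15093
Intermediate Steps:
B = -2/9 (B = 2/(-9) = 2*(-⅑) = -2/9 ≈ -0.22222)
d(f, X) = 0
D(m, b) = -64*b*m (D(m, b) = (-64*m)*b + 0 = -64*b*m + 0 = -64*b*m)
D(q(-13, 11), -25) + 5707 = -64*(-25)*(-13) + 5707 = -20800 + 5707 = -15093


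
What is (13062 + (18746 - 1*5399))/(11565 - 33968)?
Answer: -26409/22403 ≈ -1.1788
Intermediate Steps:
(13062 + (18746 - 1*5399))/(11565 - 33968) = (13062 + (18746 - 5399))/(-22403) = (13062 + 13347)*(-1/22403) = 26409*(-1/22403) = -26409/22403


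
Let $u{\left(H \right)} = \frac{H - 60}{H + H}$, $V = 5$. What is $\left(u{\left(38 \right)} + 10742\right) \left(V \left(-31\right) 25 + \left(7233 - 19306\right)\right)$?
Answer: $- \frac{3254867190}{19} \approx -1.7131 \cdot 10^{8}$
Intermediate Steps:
$u{\left(H \right)} = \frac{-60 + H}{2 H}$
$\left(u{\left(38 \right)} + 10742\right) \left(V \left(-31\right) 25 + \left(7233 - 19306\right)\right) = \left(\frac{-60 + 38}{2 \cdot 38} + 10742\right) \left(5 \left(-31\right) 25 + \left(7233 - 19306\right)\right) = \left(\frac{1}{2} \cdot \frac{1}{38} \left(-22\right) + 10742\right) \left(\left(-155\right) 25 - 12073\right) = \left(- \frac{11}{38} + 10742\right) \left(-3875 - 12073\right) = \frac{408185}{38} \left(-15948\right) = - \frac{3254867190}{19}$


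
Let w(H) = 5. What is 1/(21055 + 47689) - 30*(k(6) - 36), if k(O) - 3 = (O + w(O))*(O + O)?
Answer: -204169679/68744 ≈ -2970.0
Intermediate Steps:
k(O) = 3 + 2*O*(5 + O) (k(O) = 3 + (O + 5)*(O + O) = 3 + (5 + O)*(2*O) = 3 + 2*O*(5 + O))
1/(21055 + 47689) - 30*(k(6) - 36) = 1/(21055 + 47689) - 30*((3 + 2*6² + 10*6) - 36) = 1/68744 - 30*((3 + 2*36 + 60) - 36) = 1/68744 - 30*((3 + 72 + 60) - 36) = 1/68744 - 30*(135 - 36) = 1/68744 - 30*99 = 1/68744 - 2970 = -204169679/68744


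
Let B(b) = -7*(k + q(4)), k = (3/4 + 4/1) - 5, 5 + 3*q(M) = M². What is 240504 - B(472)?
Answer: 2886335/12 ≈ 2.4053e+5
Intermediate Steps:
q(M) = -5/3 + M²/3
k = -¼ (k = (3*(¼) + 4*1) - 5 = (¾ + 4) - 5 = 19/4 - 5 = -¼ ≈ -0.25000)
B(b) = -287/12 (B(b) = -7*(-¼ + (-5/3 + (⅓)*4²)) = -7*(-¼ + (-5/3 + (⅓)*16)) = -7*(-¼ + (-5/3 + 16/3)) = -7*(-¼ + 11/3) = -7*41/12 = -287/12)
240504 - B(472) = 240504 - 1*(-287/12) = 240504 + 287/12 = 2886335/12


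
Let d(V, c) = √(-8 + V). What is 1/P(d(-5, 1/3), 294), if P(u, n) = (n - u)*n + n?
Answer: 295/25589172 + I*√13/25589172 ≈ 1.1528e-5 + 1.409e-7*I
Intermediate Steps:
P(u, n) = n + n*(n - u) (P(u, n) = n*(n - u) + n = n + n*(n - u))
1/P(d(-5, 1/3), 294) = 1/(294*(1 + 294 - √(-8 - 5))) = 1/(294*(1 + 294 - √(-13))) = 1/(294*(1 + 294 - I*√13)) = 1/(294*(295 - I*√13)) = 1/(86730 - 294*I*√13)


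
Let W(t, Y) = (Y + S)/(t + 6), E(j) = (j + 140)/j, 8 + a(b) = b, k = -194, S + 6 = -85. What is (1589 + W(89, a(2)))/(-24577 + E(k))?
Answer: -7316613/113237245 ≈ -0.064613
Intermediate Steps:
S = -91 (S = -6 - 85 = -91)
a(b) = -8 + b
E(j) = (140 + j)/j
W(t, Y) = (-91 + Y)/(6 + t) (W(t, Y) = (Y - 91)/(t + 6) = (-91 + Y)/(6 + t))
(1589 + W(89, a(2)))/(-24577 + E(k)) = (1589 + (-91 + (-8 + 2))/(6 + 89))/(-24577 + (140 - 194)/(-194)) = (1589 + (-91 - 6)/95)/(-24577 - 1/194*(-54)) = (1589 + (1/95)*(-97))/(-24577 + 27/97) = (1589 - 97/95)/(-2383942/97) = (150858/95)*(-97/2383942) = -7316613/113237245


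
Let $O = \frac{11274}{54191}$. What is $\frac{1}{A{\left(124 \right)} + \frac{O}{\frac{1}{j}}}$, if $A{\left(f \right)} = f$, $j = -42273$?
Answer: $- \frac{54191}{469866118} \approx -0.00011533$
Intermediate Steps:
$O = \frac{11274}{54191}$ ($O = 11274 \cdot \frac{1}{54191} = \frac{11274}{54191} \approx 0.20804$)
$\frac{1}{A{\left(124 \right)} + \frac{O}{\frac{1}{j}}} = \frac{1}{124 + \frac{11274}{54191 \frac{1}{-42273}}} = \frac{1}{124 + \frac{11274}{54191 \left(- \frac{1}{42273}\right)}} = \frac{1}{124 + \frac{11274}{54191} \left(-42273\right)} = \frac{1}{124 - \frac{476585802}{54191}} = \frac{1}{- \frac{469866118}{54191}} = - \frac{54191}{469866118}$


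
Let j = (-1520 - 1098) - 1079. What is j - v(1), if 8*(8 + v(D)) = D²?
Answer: -29513/8 ≈ -3689.1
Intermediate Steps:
v(D) = -8 + D²/8
j = -3697 (j = -2618 - 1079 = -3697)
j - v(1) = -3697 - (-8 + (⅛)*1²) = -3697 - (-8 + (⅛)*1) = -3697 - (-8 + ⅛) = -3697 - 1*(-63/8) = -3697 + 63/8 = -29513/8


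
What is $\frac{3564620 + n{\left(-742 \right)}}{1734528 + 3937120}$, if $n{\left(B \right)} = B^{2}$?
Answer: $\frac{257199}{354478} \approx 0.72557$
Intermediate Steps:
$\frac{3564620 + n{\left(-742 \right)}}{1734528 + 3937120} = \frac{3564620 + \left(-742\right)^{2}}{1734528 + 3937120} = \frac{3564620 + 550564}{5671648} = 4115184 \cdot \frac{1}{5671648} = \frac{257199}{354478}$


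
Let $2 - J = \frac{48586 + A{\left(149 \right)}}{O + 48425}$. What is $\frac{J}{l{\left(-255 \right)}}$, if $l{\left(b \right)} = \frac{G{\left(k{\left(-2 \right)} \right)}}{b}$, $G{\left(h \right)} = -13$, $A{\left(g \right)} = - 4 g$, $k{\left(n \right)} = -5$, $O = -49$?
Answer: $\frac{6217155}{314444} \approx 19.772$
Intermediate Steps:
$l{\left(b \right)} = - \frac{13}{b}$
$J = \frac{24381}{24188}$ ($J = 2 - \frac{48586 - 596}{-49 + 48425} = 2 - \frac{48586 - 596}{48376} = 2 - 47990 \cdot \frac{1}{48376} = 2 - \frac{23995}{24188} = \frac{24381}{24188} \approx 1.008$)
$\frac{J}{l{\left(-255 \right)}} = \frac{24381}{24188 \left(- \frac{13}{-255}\right)} = \frac{24381}{24188 \left(\left(-13\right) \left(- \frac{1}{255}\right)\right)} = \frac{24381}{24188 \cdot \frac{13}{255}} = \frac{24381}{24188} \cdot \frac{255}{13} = \frac{6217155}{314444}$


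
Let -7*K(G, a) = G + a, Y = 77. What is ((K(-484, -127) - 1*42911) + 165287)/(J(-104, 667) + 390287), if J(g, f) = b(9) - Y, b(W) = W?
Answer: 857243/2731533 ≈ 0.31383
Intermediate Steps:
J(g, f) = -68 (J(g, f) = 9 - 1*77 = 9 - 77 = -68)
K(G, a) = -G/7 - a/7 (K(G, a) = -(G + a)/7 = -G/7 - a/7)
((K(-484, -127) - 1*42911) + 165287)/(J(-104, 667) + 390287) = (((-⅐*(-484) - ⅐*(-127)) - 1*42911) + 165287)/(-68 + 390287) = (((484/7 + 127/7) - 42911) + 165287)/390219 = ((611/7 - 42911) + 165287)*(1/390219) = (-299766/7 + 165287)*(1/390219) = (857243/7)*(1/390219) = 857243/2731533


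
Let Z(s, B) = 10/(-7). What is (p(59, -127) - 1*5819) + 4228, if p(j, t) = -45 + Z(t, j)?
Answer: -11462/7 ≈ -1637.4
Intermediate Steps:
Z(s, B) = -10/7 (Z(s, B) = 10*(-⅐) = -10/7)
p(j, t) = -325/7 (p(j, t) = -45 - 10/7 = -325/7)
(p(59, -127) - 1*5819) + 4228 = (-325/7 - 1*5819) + 4228 = (-325/7 - 5819) + 4228 = -41058/7 + 4228 = -11462/7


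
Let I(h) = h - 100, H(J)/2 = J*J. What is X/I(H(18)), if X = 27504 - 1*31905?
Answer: -4401/548 ≈ -8.0310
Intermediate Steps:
H(J) = 2*J**2 (H(J) = 2*(J*J) = 2*J**2)
I(h) = -100 + h
X = -4401 (X = 27504 - 31905 = -4401)
X/I(H(18)) = -4401/(-100 + 2*18**2) = -4401/(-100 + 2*324) = -4401/(-100 + 648) = -4401/548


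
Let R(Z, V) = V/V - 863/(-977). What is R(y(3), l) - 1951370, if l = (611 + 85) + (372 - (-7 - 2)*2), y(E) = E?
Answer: -1906486650/977 ≈ -1.9514e+6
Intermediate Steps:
l = 1086 (l = 696 + (372 - (-9)*2) = 696 + (372 - 1*(-18)) = 696 + (372 + 18) = 696 + 390 = 1086)
R(Z, V) = 1840/977 (R(Z, V) = 1 - 863*(-1/977) = 1 + 863/977 = 1840/977)
R(y(3), l) - 1951370 = 1840/977 - 1951370 = -1906486650/977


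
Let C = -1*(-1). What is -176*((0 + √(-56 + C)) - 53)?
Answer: 9328 - 176*I*√55 ≈ 9328.0 - 1305.3*I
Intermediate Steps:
C = 1
-176*((0 + √(-56 + C)) - 53) = -176*((0 + √(-56 + 1)) - 53) = -176*((0 + √(-55)) - 53) = -176*((0 + I*√55) - 53) = -176*(I*√55 - 53) = -176*(-53 + I*√55) = 9328 - 176*I*√55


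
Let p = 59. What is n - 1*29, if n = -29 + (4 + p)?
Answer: 5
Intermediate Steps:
n = 34 (n = -29 + (4 + 59) = -29 + 63 = 34)
n - 1*29 = 34 - 1*29 = 34 - 29 = 5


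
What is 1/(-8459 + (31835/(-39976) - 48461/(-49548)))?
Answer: -495182712/4188660581719 ≈ -0.00011822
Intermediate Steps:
1/(-8459 + (31835/(-39976) - 48461/(-49548))) = 1/(-8459 + (31835*(-1/39976) - 48461*(-1/49548))) = 1/(-8459 + (-31835/39976 + 48461/49548)) = 1/(-8459 + 89979089/495182712) = 1/(-4188660581719/495182712) = -495182712/4188660581719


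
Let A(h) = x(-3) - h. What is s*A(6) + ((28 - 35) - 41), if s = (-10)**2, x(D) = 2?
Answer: -448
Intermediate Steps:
s = 100
A(h) = 2 - h
s*A(6) + ((28 - 35) - 41) = 100*(2 - 1*6) + ((28 - 35) - 41) = 100*(2 - 6) + (-7 - 41) = 100*(-4) - 48 = -400 - 48 = -448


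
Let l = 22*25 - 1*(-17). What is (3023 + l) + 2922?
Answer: 6512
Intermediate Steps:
l = 567 (l = 550 + 17 = 567)
(3023 + l) + 2922 = (3023 + 567) + 2922 = 3590 + 2922 = 6512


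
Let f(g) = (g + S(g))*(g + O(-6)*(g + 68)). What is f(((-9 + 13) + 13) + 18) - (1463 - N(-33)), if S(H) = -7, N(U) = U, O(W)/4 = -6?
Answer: -69732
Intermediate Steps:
O(W) = -24 (O(W) = 4*(-6) = -24)
f(g) = (-1632 - 23*g)*(-7 + g) (f(g) = (g - 7)*(g - 24*(g + 68)) = (-7 + g)*(g - 24*(68 + g)) = (-7 + g)*(g + (-1632 - 24*g)) = (-7 + g)*(-1632 - 23*g) = (-1632 - 23*g)*(-7 + g))
f(((-9 + 13) + 13) + 18) - (1463 - N(-33)) = (11424 - 1471*(((-9 + 13) + 13) + 18) - 23*(((-9 + 13) + 13) + 18)²) - (1463 - 1*(-33)) = (11424 - 1471*((4 + 13) + 18) - 23*((4 + 13) + 18)²) - (1463 + 33) = (11424 - 1471*(17 + 18) - 23*(17 + 18)²) - 1*1496 = (11424 - 1471*35 - 23*35²) - 1496 = (11424 - 51485 - 23*1225) - 1496 = (11424 - 51485 - 28175) - 1496 = -68236 - 1496 = -69732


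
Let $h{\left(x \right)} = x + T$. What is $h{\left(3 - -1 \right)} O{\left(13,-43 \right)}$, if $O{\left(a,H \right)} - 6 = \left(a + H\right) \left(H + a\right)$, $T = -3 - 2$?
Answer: $-906$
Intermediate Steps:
$T = -5$ ($T = -3 - 2 = -5$)
$O{\left(a,H \right)} = 6 + \left(H + a\right)^{2}$ ($O{\left(a,H \right)} = 6 + \left(a + H\right) \left(H + a\right) = 6 + \left(H + a\right) \left(H + a\right) = 6 + \left(H + a\right)^{2}$)
$h{\left(x \right)} = -5 + x$ ($h{\left(x \right)} = x - 5 = -5 + x$)
$h{\left(3 - -1 \right)} O{\left(13,-43 \right)} = \left(-5 + \left(3 - -1\right)\right) \left(6 + \left(-43 + 13\right)^{2}\right) = \left(-5 + \left(3 + 1\right)\right) \left(6 + \left(-30\right)^{2}\right) = \left(-5 + 4\right) \left(6 + 900\right) = \left(-1\right) 906 = -906$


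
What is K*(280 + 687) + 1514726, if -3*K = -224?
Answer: 4760786/3 ≈ 1.5869e+6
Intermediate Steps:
K = 224/3 (K = -⅓*(-224) = 224/3 ≈ 74.667)
K*(280 + 687) + 1514726 = 224*(280 + 687)/3 + 1514726 = (224/3)*967 + 1514726 = 216608/3 + 1514726 = 4760786/3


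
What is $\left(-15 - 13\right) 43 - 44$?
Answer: $-1248$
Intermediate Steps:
$\left(-15 - 13\right) 43 - 44 = \left(-28\right) 43 - 44 = -1204 - 44 = -1248$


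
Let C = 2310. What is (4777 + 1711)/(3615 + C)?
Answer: 6488/5925 ≈ 1.0950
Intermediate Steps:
(4777 + 1711)/(3615 + C) = (4777 + 1711)/(3615 + 2310) = 6488/5925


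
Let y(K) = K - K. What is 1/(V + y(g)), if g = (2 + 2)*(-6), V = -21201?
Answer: -1/21201 ≈ -4.7168e-5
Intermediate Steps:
g = -24 (g = 4*(-6) = -24)
y(K) = 0
1/(V + y(g)) = 1/(-21201 + 0) = 1/(-21201) = -1/21201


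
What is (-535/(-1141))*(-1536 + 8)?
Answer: -817480/1141 ≈ -716.46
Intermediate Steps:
(-535/(-1141))*(-1536 + 8) = -535*(-1/1141)*(-1528) = (535/1141)*(-1528) = -817480/1141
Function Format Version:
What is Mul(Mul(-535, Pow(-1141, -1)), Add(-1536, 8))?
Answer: Rational(-817480, 1141) ≈ -716.46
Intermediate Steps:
Mul(Mul(-535, Pow(-1141, -1)), Add(-1536, 8)) = Mul(Mul(-535, Rational(-1, 1141)), -1528) = Mul(Rational(535, 1141), -1528) = Rational(-817480, 1141)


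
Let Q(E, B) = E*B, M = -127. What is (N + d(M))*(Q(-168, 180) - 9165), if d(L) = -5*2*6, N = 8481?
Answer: -331829505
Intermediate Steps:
Q(E, B) = B*E
d(L) = -60 (d(L) = -10*6 = -60)
(N + d(M))*(Q(-168, 180) - 9165) = (8481 - 60)*(180*(-168) - 9165) = 8421*(-30240 - 9165) = 8421*(-39405) = -331829505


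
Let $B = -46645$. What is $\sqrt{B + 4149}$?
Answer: $16 i \sqrt{166} \approx 206.15 i$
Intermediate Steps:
$\sqrt{B + 4149} = \sqrt{-46645 + 4149} = \sqrt{-42496} = 16 i \sqrt{166}$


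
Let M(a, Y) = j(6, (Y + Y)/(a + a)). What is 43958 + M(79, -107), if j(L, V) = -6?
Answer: 43952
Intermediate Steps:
M(a, Y) = -6
43958 + M(79, -107) = 43958 - 6 = 43952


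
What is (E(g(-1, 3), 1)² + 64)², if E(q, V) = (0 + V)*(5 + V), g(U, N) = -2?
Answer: 10000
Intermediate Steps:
E(q, V) = V*(5 + V)
(E(g(-1, 3), 1)² + 64)² = ((1*(5 + 1))² + 64)² = ((1*6)² + 64)² = (6² + 64)² = (36 + 64)² = 100² = 10000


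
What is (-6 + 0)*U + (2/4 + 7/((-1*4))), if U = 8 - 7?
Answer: -29/4 ≈ -7.2500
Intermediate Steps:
U = 1
(-6 + 0)*U + (2/4 + 7/((-1*4))) = (-6 + 0)*1 + (2/4 + 7/((-1*4))) = -6*1 + (2*(1/4) + 7/(-4)) = -6 + (1/2 + 7*(-1/4)) = -6 + (1/2 - 7/4) = -6 - 5/4 = -29/4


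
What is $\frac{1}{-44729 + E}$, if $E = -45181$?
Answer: $- \frac{1}{89910} \approx -1.1122 \cdot 10^{-5}$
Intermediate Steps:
$\frac{1}{-44729 + E} = \frac{1}{-44729 - 45181} = \frac{1}{-89910} = - \frac{1}{89910}$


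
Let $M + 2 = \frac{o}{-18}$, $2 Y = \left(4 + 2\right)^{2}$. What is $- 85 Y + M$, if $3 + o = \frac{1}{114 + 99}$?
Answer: $- \frac{2936525}{1917} \approx -1531.8$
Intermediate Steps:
$o = - \frac{638}{213}$ ($o = -3 + \frac{1}{114 + 99} = -3 + \frac{1}{213} = - \frac{638}{213} \approx -2.9953$)
$Y = 18$ ($Y = \frac{\left(4 + 2\right)^{2}}{2} = \frac{6^{2}}{2} = \frac{1}{2} \cdot 36 = 18$)
$M = - \frac{3515}{1917}$ ($M = -2 - \frac{638}{213 \left(-18\right)} = -2 - - \frac{319}{1917} = -2 + \frac{319}{1917} = - \frac{3515}{1917} \approx -1.8336$)
$- 85 Y + M = \left(-85\right) 18 - \frac{3515}{1917} = -1530 - \frac{3515}{1917} = - \frac{2936525}{1917}$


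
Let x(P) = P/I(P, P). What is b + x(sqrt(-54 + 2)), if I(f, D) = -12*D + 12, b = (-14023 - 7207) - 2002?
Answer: -3693901/159 + I*sqrt(13)/318 ≈ -23232.0 + 0.011338*I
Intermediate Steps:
b = -23232 (b = -21230 - 2002 = -23232)
I(f, D) = 12 - 12*D
x(P) = P/(12 - 12*P)
b + x(sqrt(-54 + 2)) = -23232 - sqrt(-54 + 2)/(-12 + 12*sqrt(-54 + 2)) = -23232 - sqrt(-52)/(-12 + 12*sqrt(-52)) = -23232 - 2*I*sqrt(13)/(-12 + 12*(2*I*sqrt(13))) = -23232 - 2*I*sqrt(13)/(-12 + 24*I*sqrt(13))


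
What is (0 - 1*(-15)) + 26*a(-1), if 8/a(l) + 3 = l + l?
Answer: -133/5 ≈ -26.600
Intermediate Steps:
a(l) = 8/(-3 + 2*l) (a(l) = 8/(-3 + (l + l)) = 8/(-3 + 2*l))
(0 - 1*(-15)) + 26*a(-1) = (0 - 1*(-15)) + 26*(8/(-3 + 2*(-1))) = (0 + 15) + 26*(8/(-3 - 2)) = 15 + 26*(8/(-5)) = 15 + 26*(8*(-1/5)) = 15 + 26*(-8/5) = 15 - 208/5 = -133/5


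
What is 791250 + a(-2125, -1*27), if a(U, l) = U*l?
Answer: 848625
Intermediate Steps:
791250 + a(-2125, -1*27) = 791250 - (-2125)*27 = 791250 - 2125*(-27) = 791250 + 57375 = 848625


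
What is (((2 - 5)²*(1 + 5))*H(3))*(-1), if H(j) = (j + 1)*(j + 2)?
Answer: -1080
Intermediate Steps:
H(j) = (1 + j)*(2 + j)
(((2 - 5)²*(1 + 5))*H(3))*(-1) = (((2 - 5)²*(1 + 5))*(2 + 3² + 3*3))*(-1) = (((-3)²*6)*(2 + 9 + 9))*(-1) = ((9*6)*20)*(-1) = (54*20)*(-1) = 1080*(-1) = -1080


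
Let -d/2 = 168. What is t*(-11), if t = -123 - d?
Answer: -2343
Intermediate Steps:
d = -336 (d = -2*168 = -336)
t = 213 (t = -123 - 1*(-336) = -123 + 336 = 213)
t*(-11) = 213*(-11) = -2343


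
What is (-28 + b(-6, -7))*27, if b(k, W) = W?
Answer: -945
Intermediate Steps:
(-28 + b(-6, -7))*27 = (-28 - 7)*27 = -35*27 = -945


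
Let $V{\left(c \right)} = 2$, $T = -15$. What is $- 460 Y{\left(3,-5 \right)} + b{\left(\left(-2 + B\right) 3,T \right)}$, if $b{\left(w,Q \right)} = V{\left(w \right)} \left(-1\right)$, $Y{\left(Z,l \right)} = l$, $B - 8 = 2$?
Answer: $2298$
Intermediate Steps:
$B = 10$ ($B = 8 + 2 = 10$)
$b{\left(w,Q \right)} = -2$ ($b{\left(w,Q \right)} = 2 \left(-1\right) = -2$)
$- 460 Y{\left(3,-5 \right)} + b{\left(\left(-2 + B\right) 3,T \right)} = \left(-460\right) \left(-5\right) - 2 = 2300 - 2 = 2298$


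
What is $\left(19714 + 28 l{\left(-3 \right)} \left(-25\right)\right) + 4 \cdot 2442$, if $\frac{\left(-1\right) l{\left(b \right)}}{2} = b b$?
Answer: $42082$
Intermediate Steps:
$l{\left(b \right)} = - 2 b^{2}$ ($l{\left(b \right)} = - 2 b b = - 2 b^{2}$)
$\left(19714 + 28 l{\left(-3 \right)} \left(-25\right)\right) + 4 \cdot 2442 = \left(19714 + 28 \left(- 2 \left(-3\right)^{2}\right) \left(-25\right)\right) + 4 \cdot 2442 = \left(19714 + 28 \left(\left(-2\right) 9\right) \left(-25\right)\right) + 9768 = \left(19714 + 28 \left(-18\right) \left(-25\right)\right) + 9768 = \left(19714 - -12600\right) + 9768 = \left(19714 + 12600\right) + 9768 = 32314 + 9768 = 42082$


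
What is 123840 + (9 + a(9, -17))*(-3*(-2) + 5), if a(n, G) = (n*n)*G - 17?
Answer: 108605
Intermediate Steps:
a(n, G) = -17 + G*n**2 (a(n, G) = n**2*G - 17 = G*n**2 - 17 = -17 + G*n**2)
123840 + (9 + a(9, -17))*(-3*(-2) + 5) = 123840 + (9 + (-17 - 17*9**2))*(-3*(-2) + 5) = 123840 + (9 + (-17 - 17*81))*(6 + 5) = 123840 + (9 + (-17 - 1377))*11 = 123840 + (9 - 1394)*11 = 123840 - 1385*11 = 123840 - 15235 = 108605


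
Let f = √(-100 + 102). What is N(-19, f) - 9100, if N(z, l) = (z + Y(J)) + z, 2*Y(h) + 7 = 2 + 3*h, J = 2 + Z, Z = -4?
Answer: -18287/2 ≈ -9143.5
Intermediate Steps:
J = -2 (J = 2 - 4 = -2)
Y(h) = -5/2 + 3*h/2 (Y(h) = -7/2 + (2 + 3*h)/2 = -7/2 + (1 + 3*h/2) = -5/2 + 3*h/2)
f = √2 ≈ 1.4142
N(z, l) = -11/2 + 2*z (N(z, l) = (z + (-5/2 + (3/2)*(-2))) + z = (z + (-5/2 - 3)) + z = (z - 11/2) + z = (-11/2 + z) + z = -11/2 + 2*z)
N(-19, f) - 9100 = (-11/2 + 2*(-19)) - 9100 = (-11/2 - 38) - 9100 = -87/2 - 9100 = -18287/2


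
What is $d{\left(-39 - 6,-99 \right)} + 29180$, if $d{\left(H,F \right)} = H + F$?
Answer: $29036$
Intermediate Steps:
$d{\left(H,F \right)} = F + H$
$d{\left(-39 - 6,-99 \right)} + 29180 = \left(-99 - 45\right) + 29180 = -144 + 29180 = 29036$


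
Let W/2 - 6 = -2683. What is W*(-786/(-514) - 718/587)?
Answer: -247167410/150859 ≈ -1638.4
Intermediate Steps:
W = -5354 (W = 12 + 2*(-2683) = 12 - 5366 = -5354)
W*(-786/(-514) - 718/587) = -5354*(-786/(-514) - 718/587) = -5354*(-786*(-1/514) - 718*1/587) = -5354*(393/257 - 718/587) = -5354*46165/150859 = -247167410/150859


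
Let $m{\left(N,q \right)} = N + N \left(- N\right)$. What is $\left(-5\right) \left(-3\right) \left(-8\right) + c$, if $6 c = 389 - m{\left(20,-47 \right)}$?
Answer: $\frac{49}{6} \approx 8.1667$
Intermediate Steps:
$m{\left(N,q \right)} = N - N^{2}$
$c = \frac{769}{6}$ ($c = \frac{389 - 20 \left(1 - 20\right)}{6} = \frac{389 - 20 \left(-19\right)}{6} = \frac{389 - -380}{6} = \frac{389 + 380}{6} = \frac{1}{6} \cdot 769 = \frac{769}{6} \approx 128.17$)
$\left(-5\right) \left(-3\right) \left(-8\right) + c = \left(-5\right) \left(-3\right) \left(-8\right) + \frac{769}{6} = 15 \left(-8\right) + \frac{769}{6} = -120 + \frac{769}{6} = \frac{49}{6}$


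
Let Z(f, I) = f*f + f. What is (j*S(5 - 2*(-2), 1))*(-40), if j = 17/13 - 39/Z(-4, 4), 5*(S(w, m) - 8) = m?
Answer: 8282/13 ≈ 637.08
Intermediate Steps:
S(w, m) = 8 + m/5
Z(f, I) = f + f² (Z(f, I) = f² + f = f + f²)
j = -101/52 (j = 17/13 - 39*(-1/(4*(1 - 4))) = 17*(1/13) - 39/((-4*(-3))) = 17/13 - 39/12 = 17/13 - 39*1/12 = 17/13 - 13/4 = -101/52 ≈ -1.9423)
(j*S(5 - 2*(-2), 1))*(-40) = -101*(8 + (⅕)*1)/52*(-40) = -101*(8 + ⅕)/52*(-40) = -101/52*41/5*(-40) = -4141/260*(-40) = 8282/13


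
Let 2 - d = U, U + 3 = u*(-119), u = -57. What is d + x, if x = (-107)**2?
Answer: 4671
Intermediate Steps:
U = 6780 (U = -3 - 57*(-119) = -3 + 6783 = 6780)
d = -6778 (d = 2 - 1*6780 = 2 - 6780 = -6778)
x = 11449
d + x = -6778 + 11449 = 4671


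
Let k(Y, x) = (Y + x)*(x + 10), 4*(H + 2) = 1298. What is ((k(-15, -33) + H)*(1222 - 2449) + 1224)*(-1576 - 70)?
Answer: 2879004609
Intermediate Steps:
H = 645/2 (H = -2 + (¼)*1298 = -2 + 649/2 = 645/2 ≈ 322.50)
k(Y, x) = (10 + x)*(Y + x) (k(Y, x) = (Y + x)*(10 + x) = (10 + x)*(Y + x))
((k(-15, -33) + H)*(1222 - 2449) + 1224)*(-1576 - 70) = ((((-33)² + 10*(-15) + 10*(-33) - 15*(-33)) + 645/2)*(1222 - 2449) + 1224)*(-1576 - 70) = (((1089 - 150 - 330 + 495) + 645/2)*(-1227) + 1224)*(-1646) = ((1104 + 645/2)*(-1227) + 1224)*(-1646) = ((2853/2)*(-1227) + 1224)*(-1646) = (-3500631/2 + 1224)*(-1646) = -3498183/2*(-1646) = 2879004609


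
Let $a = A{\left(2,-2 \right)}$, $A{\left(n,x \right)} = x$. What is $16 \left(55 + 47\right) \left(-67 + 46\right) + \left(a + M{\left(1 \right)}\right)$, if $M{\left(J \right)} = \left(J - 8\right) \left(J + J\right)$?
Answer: $-34288$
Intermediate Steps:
$a = -2$
$M{\left(J \right)} = 2 J \left(-8 + J\right)$ ($M{\left(J \right)} = \left(-8 + J\right) 2 J = 2 J \left(-8 + J\right)$)
$16 \left(55 + 47\right) \left(-67 + 46\right) + \left(a + M{\left(1 \right)}\right) = 16 \left(55 + 47\right) \left(-67 + 46\right) + \left(-2 + 2 \cdot 1 \left(-8 + 1\right)\right) = 16 \cdot 102 \left(-21\right) + \left(-2 + 2 \cdot 1 \left(-7\right)\right) = 16 \left(-2142\right) - 16 = -34272 - 16 = -34288$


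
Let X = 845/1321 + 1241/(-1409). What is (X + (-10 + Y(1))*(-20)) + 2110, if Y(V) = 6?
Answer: 4075774154/1861289 ≈ 2189.8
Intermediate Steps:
X = -448756/1861289 (X = 845*(1/1321) + 1241*(-1/1409) = 845/1321 - 1241/1409 = -448756/1861289 ≈ -0.24110)
(X + (-10 + Y(1))*(-20)) + 2110 = (-448756/1861289 + (-10 + 6)*(-20)) + 2110 = (-448756/1861289 - 4*(-20)) + 2110 = (-448756/1861289 + 80) + 2110 = 148454364/1861289 + 2110 = 4075774154/1861289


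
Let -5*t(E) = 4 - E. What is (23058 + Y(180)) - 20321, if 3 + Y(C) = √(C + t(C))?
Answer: 2734 + 2*√1345/5 ≈ 2748.7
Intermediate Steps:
t(E) = -⅘ + E/5 (t(E) = -(4 - E)/5 = -⅘ + E/5)
Y(C) = -3 + √(-⅘ + 6*C/5) (Y(C) = -3 + √(C + (-⅘ + C/5)) = -3 + √(-⅘ + 6*C/5))
(23058 + Y(180)) - 20321 = (23058 + (-3 + √(-20 + 30*180)/5)) - 20321 = (23058 + (-3 + √(-20 + 5400)/5)) - 20321 = (23058 + (-3 + √5380/5)) - 20321 = (23058 + (-3 + (2*√1345)/5)) - 20321 = (23058 + (-3 + 2*√1345/5)) - 20321 = (23055 + 2*√1345/5) - 20321 = 2734 + 2*√1345/5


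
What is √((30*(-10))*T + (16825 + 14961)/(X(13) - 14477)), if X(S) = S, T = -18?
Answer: √4411170491/904 ≈ 73.470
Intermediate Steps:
√((30*(-10))*T + (16825 + 14961)/(X(13) - 14477)) = √((30*(-10))*(-18) + (16825 + 14961)/(13 - 14477)) = √(-300*(-18) + 31786/(-14464)) = √(5400 + 31786*(-1/14464)) = √(5400 - 15893/7232) = √(39036907/7232) = √4411170491/904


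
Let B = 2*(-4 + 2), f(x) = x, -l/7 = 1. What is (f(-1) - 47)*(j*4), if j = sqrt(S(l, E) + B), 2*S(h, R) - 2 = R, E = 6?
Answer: 0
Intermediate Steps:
l = -7 (l = -7*1 = -7)
S(h, R) = 1 + R/2
B = -4 (B = 2*(-2) = -4)
j = 0 (j = sqrt((1 + (1/2)*6) - 4) = sqrt((1 + 3) - 4) = sqrt(4 - 4) = sqrt(0) = 0)
(f(-1) - 47)*(j*4) = (-1 - 47)*(0*4) = -48*0 = 0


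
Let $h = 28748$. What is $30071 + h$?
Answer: $58819$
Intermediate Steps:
$30071 + h = 30071 + 28748 = 58819$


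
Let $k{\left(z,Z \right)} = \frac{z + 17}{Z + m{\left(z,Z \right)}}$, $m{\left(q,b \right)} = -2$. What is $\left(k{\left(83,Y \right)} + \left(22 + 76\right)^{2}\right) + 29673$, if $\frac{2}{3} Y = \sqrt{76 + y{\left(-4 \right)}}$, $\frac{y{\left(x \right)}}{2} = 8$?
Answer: $\frac{7973431}{203} + \frac{300 \sqrt{23}}{203} \approx 39285.0$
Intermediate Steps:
$y{\left(x \right)} = 16$ ($y{\left(x \right)} = 2 \cdot 8 = 16$)
$Y = 3 \sqrt{23}$ ($Y = \frac{3 \sqrt{76 + 16}}{2} = \frac{3 \sqrt{92}}{2} = \frac{3 \cdot 2 \sqrt{23}}{2} = 3 \sqrt{23} \approx 14.387$)
$k{\left(z,Z \right)} = \frac{17 + z}{-2 + Z}$ ($k{\left(z,Z \right)} = \frac{z + 17}{Z - 2} = \frac{17 + z}{-2 + Z}$)
$\left(k{\left(83,Y \right)} + \left(22 + 76\right)^{2}\right) + 29673 = \left(\frac{17 + 83}{-2 + 3 \sqrt{23}} + \left(22 + 76\right)^{2}\right) + 29673 = \left(\frac{1}{-2 + 3 \sqrt{23}} \cdot 100 + 98^{2}\right) + 29673 = \left(\frac{100}{-2 + 3 \sqrt{23}} + 9604\right) + 29673 = \left(9604 + \frac{100}{-2 + 3 \sqrt{23}}\right) + 29673 = 39277 + \frac{100}{-2 + 3 \sqrt{23}}$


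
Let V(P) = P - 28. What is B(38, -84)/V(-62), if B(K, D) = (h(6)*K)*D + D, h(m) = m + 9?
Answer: 7994/15 ≈ 532.93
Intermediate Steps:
V(P) = -28 + P
h(m) = 9 + m
B(K, D) = D + 15*D*K (B(K, D) = ((9 + 6)*K)*D + D = (15*K)*D + D = 15*D*K + D = D + 15*D*K)
B(38, -84)/V(-62) = (-84*(1 + 15*38))/(-28 - 62) = -84*(1 + 570)/(-90) = -84*571*(-1/90) = -47964*(-1/90) = 7994/15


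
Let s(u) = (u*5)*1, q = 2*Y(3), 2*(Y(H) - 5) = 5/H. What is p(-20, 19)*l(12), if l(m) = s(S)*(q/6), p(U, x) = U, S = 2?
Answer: -3500/9 ≈ -388.89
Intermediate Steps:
Y(H) = 5 + 5/(2*H) (Y(H) = 5 + (5/H)/2 = 5 + 5/(2*H))
q = 35/3 (q = 2*(5 + (5/2)/3) = 2*(5 + (5/2)*(1/3)) = 2*(5 + 5/6) = 2*(35/6) = 35/3 ≈ 11.667)
s(u) = 5*u (s(u) = (5*u)*1 = 5*u)
l(m) = 175/9 (l(m) = (5*2)*((35/3)/6) = 10*((35/3)*(1/6)) = 10*(35/18) = 175/9)
p(-20, 19)*l(12) = -20*175/9 = -3500/9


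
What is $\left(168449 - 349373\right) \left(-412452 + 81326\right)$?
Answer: $59908640424$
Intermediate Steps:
$\left(168449 - 349373\right) \left(-412452 + 81326\right) = \left(-180924\right) \left(-331126\right) = 59908640424$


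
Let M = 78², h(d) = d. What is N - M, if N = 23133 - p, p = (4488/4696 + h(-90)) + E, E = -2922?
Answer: 11775246/587 ≈ 20060.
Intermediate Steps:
p = -1767483/587 (p = (4488/4696 - 90) - 2922 = (4488*(1/4696) - 90) - 2922 = (561/587 - 90) - 2922 = -52269/587 - 2922 = -1767483/587 ≈ -3011.0)
M = 6084
N = 15346554/587 (N = 23133 - 1*(-1767483/587) = 23133 + 1767483/587 = 15346554/587 ≈ 26144.)
N - M = 15346554/587 - 1*6084 = 15346554/587 - 6084 = 11775246/587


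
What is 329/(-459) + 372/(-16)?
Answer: -44003/1836 ≈ -23.967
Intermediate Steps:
329/(-459) + 372/(-16) = 329*(-1/459) + 372*(-1/16) = -329/459 - 93/4 = -44003/1836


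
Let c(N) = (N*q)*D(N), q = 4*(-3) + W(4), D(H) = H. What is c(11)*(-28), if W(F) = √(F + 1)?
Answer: 40656 - 3388*√5 ≈ 33080.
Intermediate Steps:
W(F) = √(1 + F)
q = -12 + √5 (q = 4*(-3) + √(1 + 4) = -12 + √5 ≈ -9.7639)
c(N) = N²*(-12 + √5) (c(N) = (N*(-12 + √5))*N = N²*(-12 + √5))
c(11)*(-28) = (11²*(-12 + √5))*(-28) = (121*(-12 + √5))*(-28) = (-1452 + 121*√5)*(-28) = 40656 - 3388*√5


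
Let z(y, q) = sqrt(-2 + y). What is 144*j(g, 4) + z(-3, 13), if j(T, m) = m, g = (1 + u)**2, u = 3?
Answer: 576 + I*sqrt(5) ≈ 576.0 + 2.2361*I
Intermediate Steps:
g = 16 (g = (1 + 3)**2 = 4**2 = 16)
144*j(g, 4) + z(-3, 13) = 144*4 + sqrt(-2 - 3) = 576 + sqrt(-5) = 576 + I*sqrt(5)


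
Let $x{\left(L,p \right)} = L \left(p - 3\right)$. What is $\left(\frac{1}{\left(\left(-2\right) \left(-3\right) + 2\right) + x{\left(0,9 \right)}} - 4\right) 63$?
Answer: $- \frac{1953}{8} \approx -244.13$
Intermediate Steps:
$x{\left(L,p \right)} = L \left(-3 + p\right)$
$\left(\frac{1}{\left(\left(-2\right) \left(-3\right) + 2\right) + x{\left(0,9 \right)}} - 4\right) 63 = \left(\frac{1}{\left(\left(-2\right) \left(-3\right) + 2\right) + 0 \left(-3 + 9\right)} - 4\right) 63 = \left(\frac{1}{\left(6 + 2\right) + 0 \cdot 6} - 4\right) 63 = \left(\frac{1}{8 + 0} - 4\right) 63 = \left(\frac{1}{8} - 4\right) 63 = \left(- \frac{31}{8}\right) 63 = - \frac{1953}{8}$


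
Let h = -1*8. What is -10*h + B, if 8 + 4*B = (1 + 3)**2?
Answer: 82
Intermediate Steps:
B = 2 (B = -2 + (1 + 3)**2/4 = -2 + (1/4)*4**2 = -2 + (1/4)*16 = -2 + 4 = 2)
h = -8
-10*h + B = -10*(-8) + 2 = 80 + 2 = 82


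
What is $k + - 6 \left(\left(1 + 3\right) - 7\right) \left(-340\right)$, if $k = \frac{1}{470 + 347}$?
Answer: $- \frac{5000039}{817} \approx -6120.0$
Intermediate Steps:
$k = \frac{1}{817} \approx 0.001224$
$k + - 6 \left(\left(1 + 3\right) - 7\right) \left(-340\right) = \frac{1}{817} + - 6 \left(\left(1 + 3\right) - 7\right) \left(-340\right) = \frac{1}{817} + - 6 \left(4 - 7\right) \left(-340\right) = \frac{1}{817} + \left(-6\right) \left(-3\right) \left(-340\right) = \frac{1}{817} + 18 \left(-340\right) = \frac{1}{817} - 6120 = - \frac{5000039}{817}$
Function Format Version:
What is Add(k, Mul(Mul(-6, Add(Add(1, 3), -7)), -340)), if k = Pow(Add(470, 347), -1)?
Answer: Rational(-5000039, 817) ≈ -6120.0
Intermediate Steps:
k = Rational(1, 817) (k = Pow(817, -1) = Rational(1, 817) ≈ 0.0012240)
Add(k, Mul(Mul(-6, Add(Add(1, 3), -7)), -340)) = Add(Rational(1, 817), Mul(Mul(-6, Add(Add(1, 3), -7)), -340)) = Add(Rational(1, 817), Mul(Mul(-6, Add(4, -7)), -340)) = Add(Rational(1, 817), Mul(Mul(-6, -3), -340)) = Add(Rational(1, 817), Mul(18, -340)) = Add(Rational(1, 817), -6120) = Rational(-5000039, 817)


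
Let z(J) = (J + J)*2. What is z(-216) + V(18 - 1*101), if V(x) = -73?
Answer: -937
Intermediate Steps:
z(J) = 4*J (z(J) = (2*J)*2 = 4*J)
z(-216) + V(18 - 1*101) = 4*(-216) - 73 = -864 - 73 = -937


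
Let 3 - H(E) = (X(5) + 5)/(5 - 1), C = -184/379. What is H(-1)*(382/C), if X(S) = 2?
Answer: -361945/368 ≈ -983.55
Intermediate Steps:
C = -184/379 (C = -184*1/379 = -184/379 ≈ -0.48549)
H(E) = 5/4 (H(E) = 3 - (2 + 5)/(5 - 1) = 3 - 7/4 = 5/4)
H(-1)*(382/C) = 5*(382/(-184/379))/4 = 5*(382*(-379/184))/4 = (5/4)*(-72389/92) = -361945/368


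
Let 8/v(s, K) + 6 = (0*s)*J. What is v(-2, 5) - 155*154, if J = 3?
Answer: -71614/3 ≈ -23871.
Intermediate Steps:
v(s, K) = -4/3 (v(s, K) = 8/(-6 + (0*s)*3) = 8/(-6 + 0*3) = 8/(-6 + 0) = 8/(-6) = 8*(-⅙) = -4/3)
v(-2, 5) - 155*154 = -4/3 - 155*154 = -4/3 - 23870 = -71614/3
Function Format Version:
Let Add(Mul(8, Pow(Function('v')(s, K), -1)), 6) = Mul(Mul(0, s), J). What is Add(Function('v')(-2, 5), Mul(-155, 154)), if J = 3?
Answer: Rational(-71614, 3) ≈ -23871.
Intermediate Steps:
Function('v')(s, K) = Rational(-4, 3) (Function('v')(s, K) = Mul(8, Pow(Add(-6, Mul(Mul(0, s), 3)), -1)) = Mul(8, Pow(Add(-6, Mul(0, 3)), -1)) = Mul(8, Pow(Add(-6, 0), -1)) = Mul(8, Pow(-6, -1)) = Mul(8, Rational(-1, 6)) = Rational(-4, 3))
Add(Function('v')(-2, 5), Mul(-155, 154)) = Add(Rational(-4, 3), Mul(-155, 154)) = Add(Rational(-4, 3), -23870) = Rational(-71614, 3)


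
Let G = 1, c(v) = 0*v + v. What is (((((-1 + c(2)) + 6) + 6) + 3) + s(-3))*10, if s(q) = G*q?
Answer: 130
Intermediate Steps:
c(v) = v (c(v) = 0 + v = v)
s(q) = q (s(q) = 1*q = q)
(((((-1 + c(2)) + 6) + 6) + 3) + s(-3))*10 = (((((-1 + 2) + 6) + 6) + 3) - 3)*10 = ((((1 + 6) + 6) + 3) - 3)*10 = (((7 + 6) + 3) - 3)*10 = ((13 + 3) - 3)*10 = (16 - 3)*10 = 13*10 = 130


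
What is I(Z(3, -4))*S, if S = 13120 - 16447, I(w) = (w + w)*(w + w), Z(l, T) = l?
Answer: -119772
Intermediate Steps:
I(w) = 4*w² (I(w) = (2*w)*(2*w) = 4*w²)
S = -3327
I(Z(3, -4))*S = (4*3²)*(-3327) = (4*9)*(-3327) = 36*(-3327) = -119772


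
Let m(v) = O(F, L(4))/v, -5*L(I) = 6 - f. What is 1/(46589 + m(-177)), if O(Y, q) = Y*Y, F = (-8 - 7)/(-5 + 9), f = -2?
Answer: 944/43979941 ≈ 2.1464e-5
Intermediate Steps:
L(I) = -8/5 (L(I) = -(6 - 1*(-2))/5 = -(6 + 2)/5 = -⅕*8 = -8/5)
F = -15/4 ≈ -3.7500
O(Y, q) = Y²
m(v) = 225/(16*v) (m(v) = (-15/4)²/v = 225/(16*v))
1/(46589 + m(-177)) = 1/(46589 + (225/16)/(-177)) = 1/(46589 + (225/16)*(-1/177)) = 1/(46589 - 75/944) = 1/(43979941/944) = 944/43979941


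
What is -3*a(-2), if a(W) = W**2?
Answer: -12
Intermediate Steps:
-3*a(-2) = -3*(-2)**2 = -3*4 = -12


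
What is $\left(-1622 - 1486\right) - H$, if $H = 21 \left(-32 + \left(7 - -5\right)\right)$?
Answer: $-2688$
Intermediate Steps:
$H = -420$ ($H = 21 \left(-32 + \left(7 + 5\right)\right) = 21 \left(-32 + 12\right) = 21 \left(-20\right) = -420$)
$\left(-1622 - 1486\right) - H = \left(-1622 - 1486\right) - -420 = -3108 + 420 = -2688$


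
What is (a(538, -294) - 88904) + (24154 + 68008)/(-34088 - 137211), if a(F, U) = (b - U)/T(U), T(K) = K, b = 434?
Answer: -319823335166/3597279 ≈ -88907.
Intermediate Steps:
a(F, U) = (434 - U)/U
(a(538, -294) - 88904) + (24154 + 68008)/(-34088 - 137211) = ((434 - 1*(-294))/(-294) - 88904) + (24154 + 68008)/(-34088 - 137211) = (-(434 + 294)/294 - 88904) + 92162/(-171299) = (-1/294*728 - 88904) + 92162*(-1/171299) = (-52/21 - 88904) - 92162/171299 = -1867036/21 - 92162/171299 = -319823335166/3597279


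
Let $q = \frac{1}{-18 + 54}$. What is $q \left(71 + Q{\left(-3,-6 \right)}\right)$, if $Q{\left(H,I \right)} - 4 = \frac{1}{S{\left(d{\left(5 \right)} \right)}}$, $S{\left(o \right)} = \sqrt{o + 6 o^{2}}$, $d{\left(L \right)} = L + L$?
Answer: $\frac{25}{12} + \frac{\sqrt{610}}{21960} \approx 2.0845$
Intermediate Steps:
$d{\left(L \right)} = 2 L$
$Q{\left(H,I \right)} = 4 + \frac{\sqrt{610}}{610}$ ($Q{\left(H,I \right)} = 4 + \frac{1}{\sqrt{2 \cdot 5 \left(1 + 6 \cdot 2 \cdot 5\right)}} = 4 + \frac{1}{\sqrt{10 \left(1 + 6 \cdot 10\right)}} = 4 + \frac{1}{\sqrt{10 \left(1 + 60\right)}} = 4 + \frac{1}{\sqrt{10 \cdot 61}} = 4 + \frac{1}{\sqrt{610}} = 4 + \frac{\sqrt{610}}{610}$)
$q = \frac{1}{36} \approx 0.027778$
$q \left(71 + Q{\left(-3,-6 \right)}\right) = \frac{71 + \left(4 + \frac{\sqrt{610}}{610}\right)}{36} = \frac{75 + \frac{\sqrt{610}}{610}}{36} = \frac{25}{12} + \frac{\sqrt{610}}{21960}$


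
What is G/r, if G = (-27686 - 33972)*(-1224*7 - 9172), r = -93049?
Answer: -1093812920/93049 ≈ -11755.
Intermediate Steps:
G = 1093812920 (G = -61658*(-8568 - 9172) = -61658*(-17740) = 1093812920)
G/r = 1093812920/(-93049) = 1093812920*(-1/93049) = -1093812920/93049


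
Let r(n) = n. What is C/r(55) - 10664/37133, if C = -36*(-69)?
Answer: 91651852/2042315 ≈ 44.876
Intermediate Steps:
C = 2484
C/r(55) - 10664/37133 = 2484/55 - 10664/37133 = 91651852/2042315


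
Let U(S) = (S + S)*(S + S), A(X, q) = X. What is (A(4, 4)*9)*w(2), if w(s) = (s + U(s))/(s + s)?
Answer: 162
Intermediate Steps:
U(S) = 4*S**2 (U(S) = (2*S)*(2*S) = 4*S**2)
w(s) = (s + 4*s**2)/(2*s) (w(s) = (s + 4*s**2)/(s + s) = (s + 4*s**2)/((2*s)) = (s + 4*s**2)*(1/(2*s)) = (s + 4*s**2)/(2*s))
(A(4, 4)*9)*w(2) = (4*9)*(1/2 + 2*2) = 36*(1/2 + 4) = 36*(9/2) = 162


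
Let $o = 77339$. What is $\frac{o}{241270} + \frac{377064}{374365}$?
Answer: $\frac{23985449203}{18064608710} \approx 1.3278$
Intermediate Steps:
$\frac{o}{241270} + \frac{377064}{374365} = \frac{77339}{241270} + \frac{377064}{374365} = \frac{23985449203}{18064608710}$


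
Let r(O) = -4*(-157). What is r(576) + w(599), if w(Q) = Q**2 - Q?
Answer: 358830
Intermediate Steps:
r(O) = 628
r(576) + w(599) = 628 + 599*(-1 + 599) = 628 + 599*598 = 628 + 358202 = 358830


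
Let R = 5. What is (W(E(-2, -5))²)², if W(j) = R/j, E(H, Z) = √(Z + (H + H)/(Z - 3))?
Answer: 2500/81 ≈ 30.864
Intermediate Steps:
E(H, Z) = √(Z + 2*H/(-3 + Z)) (E(H, Z) = √(Z + (2*H)/(-3 + Z)) = √(Z + 2*H/(-3 + Z)))
W(j) = 5/j
(W(E(-2, -5))²)² = ((5/(√((2*(-2) - 5*(-3 - 5))/(-3 - 5))))²)² = ((5/(√((-4 - 5*(-8))/(-8))))²)² = ((5/(√(-(-4 + 40)/8)))²)² = ((5/(√(-⅛*36)))²)² = ((5/(√(-9/2)))²)² = ((5/((3*I*√2/2)))²)² = ((5*(-I*√2/3))²)² = ((-5*I*√2/3)²)² = (-50/9)² = 2500/81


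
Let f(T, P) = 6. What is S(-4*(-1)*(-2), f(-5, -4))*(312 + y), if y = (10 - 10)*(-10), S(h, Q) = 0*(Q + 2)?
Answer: 0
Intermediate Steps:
S(h, Q) = 0 (S(h, Q) = 0*(2 + Q) = 0)
y = 0 (y = 0*(-10) = 0)
S(-4*(-1)*(-2), f(-5, -4))*(312 + y) = 0*(312 + 0) = 0*312 = 0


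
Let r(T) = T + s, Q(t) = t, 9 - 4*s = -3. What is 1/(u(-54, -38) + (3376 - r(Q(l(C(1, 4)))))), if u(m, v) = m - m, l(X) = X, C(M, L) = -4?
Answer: 1/3377 ≈ 0.00029612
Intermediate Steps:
s = 3 (s = 9/4 - ¼*(-3) = 9/4 + ¾ = 3)
u(m, v) = 0
r(T) = 3 + T (r(T) = T + 3 = 3 + T)
1/(u(-54, -38) + (3376 - r(Q(l(C(1, 4)))))) = 1/(0 + (3376 - (3 - 4))) = 1/(0 + (3376 - 1*(-1))) = 1/(0 + (3376 + 1)) = 1/(0 + 3377) = 1/3377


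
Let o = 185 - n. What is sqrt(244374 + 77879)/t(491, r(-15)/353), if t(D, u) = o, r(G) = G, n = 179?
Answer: sqrt(322253)/6 ≈ 94.612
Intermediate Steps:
o = 6 (o = 185 - 1*179 = 185 - 179 = 6)
t(D, u) = 6
sqrt(244374 + 77879)/t(491, r(-15)/353) = sqrt(244374 + 77879)/6 = sqrt(322253)*(1/6) = sqrt(322253)/6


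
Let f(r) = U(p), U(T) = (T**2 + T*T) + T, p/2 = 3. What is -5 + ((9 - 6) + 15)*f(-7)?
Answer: 1399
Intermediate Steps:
p = 6 (p = 2*3 = 6)
U(T) = T + 2*T**2 (U(T) = (T**2 + T**2) + T = 2*T**2 + T = T + 2*T**2)
f(r) = 78 (f(r) = 6*(1 + 2*6) = 6*(1 + 12) = 6*13 = 78)
-5 + ((9 - 6) + 15)*f(-7) = -5 + ((9 - 6) + 15)*78 = -5 + (3 + 15)*78 = -5 + 18*78 = -5 + 1404 = 1399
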